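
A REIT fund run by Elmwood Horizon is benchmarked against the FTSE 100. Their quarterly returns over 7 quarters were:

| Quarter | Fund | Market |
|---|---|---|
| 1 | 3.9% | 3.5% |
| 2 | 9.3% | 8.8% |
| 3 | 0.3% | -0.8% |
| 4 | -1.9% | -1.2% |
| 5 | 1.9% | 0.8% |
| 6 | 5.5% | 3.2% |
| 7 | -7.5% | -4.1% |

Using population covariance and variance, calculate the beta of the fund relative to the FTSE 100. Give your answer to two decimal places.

r̄p = 1.6429%,  r̄m = 1.4571%
Cov = Σ(rp − r̄p)(rm − r̄m) / 7 = 18.6633
Var(rm) = Σ(rm − r̄m)² / 7 = 14.9424
β = Cov / Var = 18.6633 / 14.9424 = 1.2490

1.25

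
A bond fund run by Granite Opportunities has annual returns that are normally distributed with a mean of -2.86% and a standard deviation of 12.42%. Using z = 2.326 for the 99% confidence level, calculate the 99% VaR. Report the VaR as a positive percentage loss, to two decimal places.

31.75

VaR (as % loss) = −(μ − z·σ) = −(-2.86% − 2.326 × 12.42%) = −(-31.74892%) = 31.74892%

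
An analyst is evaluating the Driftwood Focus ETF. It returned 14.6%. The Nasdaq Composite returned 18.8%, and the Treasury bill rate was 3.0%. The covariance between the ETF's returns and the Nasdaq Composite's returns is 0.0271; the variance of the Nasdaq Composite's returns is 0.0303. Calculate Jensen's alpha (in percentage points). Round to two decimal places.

β = Cov / Var = 0.0271 / 0.0303 = 0.8944
E[R] = Rf + β(Rm − Rf) = 3.0% + 0.8944 × (18.8% − 3.0%) = 17.1315%
α = Rp − E[R] = 14.6% − 17.1315% = -2.5315

-2.53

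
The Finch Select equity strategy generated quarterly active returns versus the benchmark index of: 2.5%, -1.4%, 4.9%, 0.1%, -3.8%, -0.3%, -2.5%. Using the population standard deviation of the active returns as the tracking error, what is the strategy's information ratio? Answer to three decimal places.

Mean return r̄ = -0.50 / 7 = -0.0714%
Σ(r − r̄)² = (2.5 − (-0.0714))² + (-1.4 − (-0.0714))² + (4.9 − (-0.0714))² + … = 52.9743
population σ = √(52.9743 / 7) = √7.5678 = 2.7510%
IR = r̄ / tracking error = -0.0714 / 2.7510 = -0.0260

-0.026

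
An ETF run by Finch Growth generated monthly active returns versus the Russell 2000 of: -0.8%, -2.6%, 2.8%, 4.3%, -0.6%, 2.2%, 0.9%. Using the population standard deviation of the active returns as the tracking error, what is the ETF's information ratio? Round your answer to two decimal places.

0.40

r̄ = (-0.8 − 2.6 + 2.8 + 4.3 − 0.6 + 2.2 + 0.9) / 7 = 6.20 / 7 = 0.8857%
Σ(r − r̄)² = (-0.8 − 0.8857)² + (-2.6 − 0.8857)² + … = 34.2486
population σ = √(34.2486 / 7) = √4.8927 = 2.2119%
IR = r̄ / tracking error = 0.8857 / 2.2119 = 0.4004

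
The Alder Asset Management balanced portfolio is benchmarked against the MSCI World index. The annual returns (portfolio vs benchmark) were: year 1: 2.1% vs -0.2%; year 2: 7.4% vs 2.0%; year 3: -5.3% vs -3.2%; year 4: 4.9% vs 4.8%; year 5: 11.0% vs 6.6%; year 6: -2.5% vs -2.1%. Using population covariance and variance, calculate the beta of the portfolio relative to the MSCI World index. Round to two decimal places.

1.46

r̄p = 2.9333%,  r̄m = 1.3167%
Cov = Σ(rp − r̄p)(rm − r̄m) / 6 = 18.2561
Var(rm) = Σ(rm − r̄m)² / 6 = 12.4814
β = Cov / Var = 18.2561 / 12.4814 = 1.4627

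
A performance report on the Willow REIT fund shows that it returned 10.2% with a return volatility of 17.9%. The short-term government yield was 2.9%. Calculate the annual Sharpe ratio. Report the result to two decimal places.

Sharpe = (Rp − Rf) / σp = (10.2% − 2.9%) / 17.9% = 7.30% / 17.9% = 0.4078

0.41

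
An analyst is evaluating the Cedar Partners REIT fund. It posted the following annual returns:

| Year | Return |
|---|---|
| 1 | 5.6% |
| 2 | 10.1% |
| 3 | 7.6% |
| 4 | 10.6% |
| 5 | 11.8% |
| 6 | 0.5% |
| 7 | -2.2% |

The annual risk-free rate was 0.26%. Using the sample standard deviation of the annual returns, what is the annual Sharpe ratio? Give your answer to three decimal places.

Mean return r̄ = 44.00 / 7 = 6.2857%
Sample σ = √[Σ(r − r̄)² / 6] = √[171.2486 / 6] = √28.5414 = 5.3424%
Sharpe = (r̄ − rf) / σ = (6.2857 − 0.26) / 5.3424 = 6.0257 / 5.3424 = 1.1279

1.128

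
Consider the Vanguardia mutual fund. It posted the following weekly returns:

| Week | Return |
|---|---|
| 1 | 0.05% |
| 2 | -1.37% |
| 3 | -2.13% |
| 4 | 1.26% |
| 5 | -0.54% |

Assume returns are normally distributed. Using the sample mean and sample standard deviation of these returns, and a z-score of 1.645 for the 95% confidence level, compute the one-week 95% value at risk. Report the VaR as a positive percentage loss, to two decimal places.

2.69

r̄ = (0.05 − 1.37 − 2.13 + 1.26 − 0.54) / 5 = -0.5460%
Sample σ = √[Σ(r − r̄)² / 4] = √[6.8049 / 4] = √1.7012 = 1.3043%
VaR = −(r̄ − z·σ) = −(-0.5460 − 1.645 × 1.3043) = −(-2.6916) = 2.6916%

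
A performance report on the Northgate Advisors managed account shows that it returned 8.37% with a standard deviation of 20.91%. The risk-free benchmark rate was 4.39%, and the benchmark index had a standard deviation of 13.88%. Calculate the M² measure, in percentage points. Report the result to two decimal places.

7.03

Sharpe = (Rp − Rf) / σp = (8.37% − 4.39%) / 20.91% = 0.1903
M² = Rf + Sharpe × σm = 4.39% + 0.1903 × 13.88% = 7.0314%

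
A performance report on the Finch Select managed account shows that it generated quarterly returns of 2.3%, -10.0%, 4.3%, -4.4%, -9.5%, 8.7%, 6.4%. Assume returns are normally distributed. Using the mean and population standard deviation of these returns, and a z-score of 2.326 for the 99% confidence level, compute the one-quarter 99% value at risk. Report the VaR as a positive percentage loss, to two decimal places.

Mean return r̄ = -2.20 / 7 = -0.3143%
Population σ = √[Σ(r − r̄)² / 7] = √[349.3486 / 7] = √49.9069 = 7.0645%
VaR = −(r̄ − z·σ) = −(-0.3143 − 2.326 × 7.0645) = −(-16.7463) = 16.7463%

16.75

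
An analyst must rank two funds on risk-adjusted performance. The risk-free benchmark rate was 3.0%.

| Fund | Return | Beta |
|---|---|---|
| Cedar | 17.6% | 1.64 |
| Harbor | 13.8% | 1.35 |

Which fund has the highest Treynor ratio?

Cedar

Cedar: Treynor = (17.6% − 3.0%) / 1.64 = 8.902
Harbor: Treynor = (13.8% − 3.0%) / 1.35 = 8.000
Highest: Cedar (8.902).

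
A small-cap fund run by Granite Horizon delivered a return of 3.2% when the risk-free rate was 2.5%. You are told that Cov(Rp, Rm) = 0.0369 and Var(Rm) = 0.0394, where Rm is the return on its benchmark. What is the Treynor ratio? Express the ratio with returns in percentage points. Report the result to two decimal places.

0.75

β = Cov / Var = 0.0369 / 0.0394 = 0.9365
Treynor = (Rp − Rf) / β = (3.2% − 2.5%) / 0.9365 = 0.70 / 0.9365 = 0.7475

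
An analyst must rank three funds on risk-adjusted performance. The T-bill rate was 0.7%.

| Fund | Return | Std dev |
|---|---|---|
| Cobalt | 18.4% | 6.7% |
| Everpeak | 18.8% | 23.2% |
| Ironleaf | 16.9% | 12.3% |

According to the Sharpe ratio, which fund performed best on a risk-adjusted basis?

Cobalt

Cobalt: Sharpe ratio = (18.4% − 0.7%) / 6.7% = 2.642
Everpeak: Sharpe ratio = (18.8% − 0.7%) / 23.2% = 0.780
Ironleaf: Sharpe ratio = (16.9% − 0.7%) / 12.3% = 1.317
Highest: Cobalt (2.642).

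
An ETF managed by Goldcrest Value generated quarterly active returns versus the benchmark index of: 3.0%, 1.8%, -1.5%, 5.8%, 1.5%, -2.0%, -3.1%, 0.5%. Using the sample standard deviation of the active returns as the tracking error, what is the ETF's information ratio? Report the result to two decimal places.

Mean return r̄ = 6.00 / 8 = 0.7500%
Sample σ = √[Σ(r − r̄)² / 7] = √[59.7400 / 7] = √8.5343 = 2.9214%
IR = r̄ / tracking error = 0.7500 / 2.9214 = 0.2567

0.26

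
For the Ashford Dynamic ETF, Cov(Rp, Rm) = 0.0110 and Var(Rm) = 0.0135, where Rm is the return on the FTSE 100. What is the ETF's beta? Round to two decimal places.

β = Cov(Rp, Rm) / Var(Rm) = 0.0110 / 0.0135 = 0.8148

0.81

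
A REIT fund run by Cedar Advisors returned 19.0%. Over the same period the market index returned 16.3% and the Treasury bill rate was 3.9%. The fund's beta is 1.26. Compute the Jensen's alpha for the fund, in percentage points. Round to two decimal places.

CAPM expected return = Rf + β(Rm − Rf) = 3.9% + 1.26 × (16.3% − 3.9%) = 3.9 + 1.26 × 12.40 = 19.5240%
Jensen's α = Rp − E[R] = 19.0% − 19.5240% = -0.5240

-0.52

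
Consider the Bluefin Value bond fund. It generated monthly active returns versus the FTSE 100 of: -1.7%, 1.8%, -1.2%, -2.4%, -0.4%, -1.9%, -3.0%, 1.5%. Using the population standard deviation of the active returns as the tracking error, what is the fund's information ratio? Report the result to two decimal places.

-0.55

μ = (-1.7 + 1.8 − 1.2 − 2.4 − 0.4 − 1.9 − 3 + 1.5) / 8 = -0.9125%
Σ(r − μ)² = (-1.7 − (-0.9125))² + (1.8 − (-0.9125))² + … = 21.6888
σ = √[21.6888 / 8] = 1.6465%
IR = μ / tracking error = -0.9125 / 1.6465 = -0.5542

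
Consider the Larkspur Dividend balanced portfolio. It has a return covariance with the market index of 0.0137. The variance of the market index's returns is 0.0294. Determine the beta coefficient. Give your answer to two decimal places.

0.47

β = Cov(Rp, Rm) / Var(Rm) = 0.0137 / 0.0294 = 0.4660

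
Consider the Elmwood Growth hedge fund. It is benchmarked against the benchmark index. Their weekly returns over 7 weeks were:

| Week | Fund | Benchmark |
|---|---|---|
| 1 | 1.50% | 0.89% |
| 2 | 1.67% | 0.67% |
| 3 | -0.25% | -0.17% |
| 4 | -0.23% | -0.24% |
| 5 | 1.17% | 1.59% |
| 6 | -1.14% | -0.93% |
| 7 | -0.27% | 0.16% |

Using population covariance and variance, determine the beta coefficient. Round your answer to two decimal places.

1.13

r̄p = 0.3500%,  r̄m = 0.2814%
Cov = Σ(rp − r̄p)(rm − r̄m) / 7 = 0.6771
Var(rm) = Σ(rm − r̄m)² / 7 = 0.5988
β = Cov / Var = 0.6771 / 0.5988 = 1.1308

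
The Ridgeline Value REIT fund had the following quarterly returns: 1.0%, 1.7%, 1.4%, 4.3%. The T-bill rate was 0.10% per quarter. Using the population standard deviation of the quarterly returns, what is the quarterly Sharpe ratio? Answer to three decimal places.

1.545

r̄ = (1 + 1.7 + 1.4 + 4.3) / 4 = 8.40 / 4 = 2.1000%
Population σ = √[Σ(r − r̄)² / 4] = √[6.7000 / 4] = √1.6750 = 1.2942%
Sharpe = (r̄ − rf) / σ = (2.1000 − 0.1) / 1.2942 = 2.0000 / 1.2942 = 1.5454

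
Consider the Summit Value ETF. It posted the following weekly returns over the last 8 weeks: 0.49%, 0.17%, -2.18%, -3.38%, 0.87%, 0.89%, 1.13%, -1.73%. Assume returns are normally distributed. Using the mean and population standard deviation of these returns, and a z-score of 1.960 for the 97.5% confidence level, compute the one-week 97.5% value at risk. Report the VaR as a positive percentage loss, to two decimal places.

r̄ = (0.49 + 0.17 − 2.18 − 3.38 + 0.87 + 0.89 + 1.13 − 1.73) / 8 = -0.4675%
Population σ = √[Σ(r − r̄)² / 8] = √[20.5162 / 8] = √2.5645 = 1.6014%
VaR = −(r̄ − z·σ) = −(-0.4675 − 1.960 × 1.6014) = −(-3.6062) = 3.6062%

3.61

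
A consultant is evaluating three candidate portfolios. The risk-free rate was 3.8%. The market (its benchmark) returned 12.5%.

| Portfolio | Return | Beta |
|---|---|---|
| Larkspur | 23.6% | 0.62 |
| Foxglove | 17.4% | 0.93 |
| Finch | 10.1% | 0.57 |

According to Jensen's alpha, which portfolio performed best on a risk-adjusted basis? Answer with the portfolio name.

Larkspur: α = 23.6% − [3.8% + 0.62 × (12.5% − 3.8%)] = 14.406
Foxglove: α = 17.4% − [3.8% + 0.93 × (12.5% − 3.8%)] = 5.509
Finch: α = 10.1% − [3.8% + 0.57 × (12.5% − 3.8%)] = 1.341
Highest: Larkspur (14.406).

Larkspur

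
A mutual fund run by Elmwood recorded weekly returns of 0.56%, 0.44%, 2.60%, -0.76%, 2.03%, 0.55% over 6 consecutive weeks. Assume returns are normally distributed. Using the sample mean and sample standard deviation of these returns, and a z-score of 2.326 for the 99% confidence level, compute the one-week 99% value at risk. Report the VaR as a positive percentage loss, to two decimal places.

1.92

μ = (0.56 + 0.44 + 2.6 − 0.76 + 2.03 + 0.55) / 6 = 5.420 / 6 = 0.9033%
Sample σ = √[Σ(r − μ)² / 5] = √[7.3721 / 5] = √1.4744 = 1.2142%
VaR = −(μ − z·σ) = −(0.9033 − 2.326 × 1.2142) = −(-1.9209) = 1.9209%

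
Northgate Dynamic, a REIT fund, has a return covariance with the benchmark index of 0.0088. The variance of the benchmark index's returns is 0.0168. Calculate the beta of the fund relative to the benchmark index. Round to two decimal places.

0.52

β = Cov(Rp, Rm) / Var(Rm) = 0.0088 / 0.0168 = 0.5238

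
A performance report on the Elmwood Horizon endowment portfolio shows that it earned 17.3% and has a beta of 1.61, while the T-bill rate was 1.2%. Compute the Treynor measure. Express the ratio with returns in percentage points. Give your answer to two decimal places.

10.00

Treynor = (Rp − Rf) / β = (17.3% − 1.2%) / 1.61 = 16.10 / 1.61 = 10.0000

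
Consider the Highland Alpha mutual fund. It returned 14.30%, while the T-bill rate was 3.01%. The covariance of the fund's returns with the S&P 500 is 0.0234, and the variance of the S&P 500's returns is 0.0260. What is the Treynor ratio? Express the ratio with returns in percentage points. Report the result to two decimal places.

12.54

β = Cov / Var = 0.0234 / 0.0260 = 0.9000
Treynor = (Rp − Rf) / β = (14.30% − 3.01%) / 0.9000 = 11.29 / 0.9000 = 12.5444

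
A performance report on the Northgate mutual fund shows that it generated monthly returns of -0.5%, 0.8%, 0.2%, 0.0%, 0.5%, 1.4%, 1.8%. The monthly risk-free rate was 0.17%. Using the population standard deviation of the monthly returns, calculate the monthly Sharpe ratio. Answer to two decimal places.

0.58

Mean return r̄ = 4.20 / 7 = 0.6000%
Population σ = √[Σ(r − r̄)² / 7] = √[3.8600 / 7] = √0.5514 = 0.7426%
Sharpe = (r̄ − rf) / σ = (0.6000 − 0.17) / 0.7426 = 0.4300 / 0.7426 = 0.5790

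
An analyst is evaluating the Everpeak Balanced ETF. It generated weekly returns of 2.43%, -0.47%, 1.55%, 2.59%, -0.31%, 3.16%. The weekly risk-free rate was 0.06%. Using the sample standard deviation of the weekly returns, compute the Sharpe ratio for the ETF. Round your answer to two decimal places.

0.93

r̄ = (2.43 − 0.47 + 1.55 + 2.59 − 0.31 + 3.16) / 6 = 1.4917%
Σ(r − r̄)² = (2.43 − 1.4917)² + (-0.47 − 1.4917)² + … = 11.9677
sample σ = √(11.9677 / 5) = √2.3935 = 1.5471%
Sharpe = (r̄ − rf) / σ = (1.4917 − 0.06) / 1.5471 = 1.4317 / 1.5471 = 0.9254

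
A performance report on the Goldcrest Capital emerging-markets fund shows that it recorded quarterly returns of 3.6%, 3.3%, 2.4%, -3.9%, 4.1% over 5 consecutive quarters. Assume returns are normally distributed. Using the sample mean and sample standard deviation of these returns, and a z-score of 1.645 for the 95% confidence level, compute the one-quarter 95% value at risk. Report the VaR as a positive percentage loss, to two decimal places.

r̄ = (3.6 + 3.3 + 2.4 − 3.9 + 4.1) / 5 = 9.50 / 5 = 1.9000%
Σ(r − r̄)² = (3.6 − 1.9000)² + (3.3 − 1.9000)² + (2.4 − 1.9000)² + … = 43.5800
σ = √[43.5800 / 4] = 3.3008%
VaR = −(r̄ − z·σ) = −(1.9000 − 1.645 × 3.3008) = −(-3.5298) = 3.5298%

3.53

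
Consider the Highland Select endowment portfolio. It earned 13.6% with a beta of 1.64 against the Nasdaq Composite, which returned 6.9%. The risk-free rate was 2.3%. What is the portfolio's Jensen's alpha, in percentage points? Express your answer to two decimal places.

CAPM expected return = Rf + β(Rm − Rf) = 2.3% + 1.64 × (6.9% − 2.3%) = 2.3 + 1.64 × 4.60 = 9.8440%
Jensen's α = Rp − E[R] = 13.6% − 9.8440% = 3.7560

3.76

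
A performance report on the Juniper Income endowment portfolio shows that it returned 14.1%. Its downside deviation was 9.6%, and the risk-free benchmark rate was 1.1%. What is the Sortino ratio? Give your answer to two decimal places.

1.35

Sortino = (Rp − Rf) / σd = (14.1% − 1.1%) / 9.6% = 13.00% / 9.6% = 1.3542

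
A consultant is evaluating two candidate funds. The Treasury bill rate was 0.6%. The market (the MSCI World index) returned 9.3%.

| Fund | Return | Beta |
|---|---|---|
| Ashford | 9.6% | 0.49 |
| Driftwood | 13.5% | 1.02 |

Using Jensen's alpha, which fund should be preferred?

Ashford

Ashford: α = 9.6% − [0.6% + 0.49 × (9.3% − 0.6%)] = 4.737
Driftwood: α = 13.5% − [0.6% + 1.02 × (9.3% − 0.6%)] = 4.026
Highest: Ashford (4.737).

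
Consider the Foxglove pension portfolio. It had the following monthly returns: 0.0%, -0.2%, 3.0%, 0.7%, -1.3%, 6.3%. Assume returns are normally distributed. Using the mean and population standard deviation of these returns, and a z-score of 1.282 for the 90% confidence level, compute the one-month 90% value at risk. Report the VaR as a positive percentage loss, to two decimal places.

r̄ = (0 − 0.2 + 3 + 0.7 − 1.3 + 6.3) / 6 = 8.50 / 6 = 1.4167%
Σ(r − r̄)² = 38.8683; population σ = √(38.8683/6) = 2.5452%
VaR = −(r̄ − z·σ) = −(1.4167 − 1.282 × 2.5452) = −(-1.8462) = 1.8462%

1.85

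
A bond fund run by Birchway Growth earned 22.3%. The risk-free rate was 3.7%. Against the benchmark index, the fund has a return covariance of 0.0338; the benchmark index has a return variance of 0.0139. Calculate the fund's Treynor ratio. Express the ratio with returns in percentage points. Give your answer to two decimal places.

7.65

β = Cov / Var = 0.0338 / 0.0139 = 2.4317
Treynor = (Rp − Rf) / β = (22.3% − 3.7%) / 2.4317 = 18.60 / 2.4317 = 7.6490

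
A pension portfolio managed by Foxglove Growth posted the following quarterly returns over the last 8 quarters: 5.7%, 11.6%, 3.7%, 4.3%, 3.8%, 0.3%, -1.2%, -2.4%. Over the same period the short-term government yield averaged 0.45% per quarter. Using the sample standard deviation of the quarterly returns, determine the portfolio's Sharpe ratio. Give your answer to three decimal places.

r̄ = (5.7 + 11.6 + 3.7 + 4.3 + 3.8 + 0.3 − 1.2 − 2.4) / 8 = 3.2250%
Sample σ = √[Σ(r − r̄)² / 7] = √[137.7550 / 7] = √19.6793 = 4.4361%
Sharpe = (r̄ − rf) / σ = (3.2250 − 0.45) / 4.4361 = 2.7750 / 4.4361 = 0.6255

0.626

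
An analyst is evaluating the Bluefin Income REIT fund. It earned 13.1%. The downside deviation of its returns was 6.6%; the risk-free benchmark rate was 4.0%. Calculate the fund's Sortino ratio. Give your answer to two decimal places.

1.38

Sortino = (Rp − Rf) / σd = (13.1% − 4.0%) / 6.6% = 9.10% / 6.6% = 1.3788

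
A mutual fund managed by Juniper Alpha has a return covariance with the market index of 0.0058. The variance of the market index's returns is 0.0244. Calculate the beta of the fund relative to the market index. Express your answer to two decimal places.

0.24

β = Cov(Rp, Rm) / Var(Rm) = 0.0058 / 0.0244 = 0.2377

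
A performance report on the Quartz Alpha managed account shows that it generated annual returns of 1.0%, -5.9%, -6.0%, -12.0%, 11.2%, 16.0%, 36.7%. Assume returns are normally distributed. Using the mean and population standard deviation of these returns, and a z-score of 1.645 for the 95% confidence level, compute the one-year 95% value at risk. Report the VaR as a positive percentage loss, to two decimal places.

19.81

Mean return r̄ = 41.00 / 7 = 5.8571%
Σ(r − r̄)² = (1 − 5.8571)² + (-5.9 − 5.8571)² + (-6 − 5.8571)² + … = 1703.9971
σ = √[1703.9971 / 7] = 15.6022%
VaR = −(r̄ − z·σ) = −(5.8571 − 1.645 × 15.6022) = −(-19.8085) = 19.8085%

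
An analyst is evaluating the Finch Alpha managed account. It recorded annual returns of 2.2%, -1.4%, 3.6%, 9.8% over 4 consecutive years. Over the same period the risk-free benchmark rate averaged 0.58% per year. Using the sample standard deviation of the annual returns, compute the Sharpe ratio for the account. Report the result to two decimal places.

0.64

r̄ = (2.2 − 1.4 + 3.6 + 9.8) / 4 = 14.20 / 4 = 3.5500%
Sample std dev = √[65.3900 / 3] = 4.6687%
Sharpe = (r̄ − rf) / σ = (3.5500 − 0.58) / 4.6687 = 2.9700 / 4.6687 = 0.6362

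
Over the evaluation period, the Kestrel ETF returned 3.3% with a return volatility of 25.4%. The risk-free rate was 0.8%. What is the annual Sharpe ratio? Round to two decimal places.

0.10

Sharpe = (Rp − Rf) / σp = (3.3% − 0.8%) / 25.4% = 2.50% / 25.4% = 0.0984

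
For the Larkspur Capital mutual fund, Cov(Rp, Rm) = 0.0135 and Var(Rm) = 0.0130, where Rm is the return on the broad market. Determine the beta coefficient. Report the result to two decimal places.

β = Cov(Rp, Rm) / Var(Rm) = 0.0135 / 0.0130 = 1.0385

1.04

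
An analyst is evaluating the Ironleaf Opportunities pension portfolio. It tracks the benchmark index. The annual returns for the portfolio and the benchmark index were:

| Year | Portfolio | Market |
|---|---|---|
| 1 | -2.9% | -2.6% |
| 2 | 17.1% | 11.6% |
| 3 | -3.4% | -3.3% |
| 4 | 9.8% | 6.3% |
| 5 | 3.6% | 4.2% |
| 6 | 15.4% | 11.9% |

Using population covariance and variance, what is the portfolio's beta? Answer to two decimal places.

r̄p = 6.6000%,  r̄m = 4.6833%
Cov = Σ(rp − r̄p)(rm − r̄m) / 6 = 48.6300
Var(rm) = Σ(rm − r̄m)² / 6 = 36.5914
β = Cov / Var = 48.6300 / 36.5914 = 1.3290

1.33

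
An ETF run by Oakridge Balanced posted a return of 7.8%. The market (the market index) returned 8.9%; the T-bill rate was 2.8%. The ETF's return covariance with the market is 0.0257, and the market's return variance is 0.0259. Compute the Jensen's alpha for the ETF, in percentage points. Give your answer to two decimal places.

β = Cov / Var = 0.0257 / 0.0259 = 0.9923
E[R] = Rf + β(Rm − Rf) = 2.8% + 0.9923 × (8.9% − 2.8%) = 8.8530%
α = Rp − E[R] = 7.8% − 8.8530% = -1.0530

-1.05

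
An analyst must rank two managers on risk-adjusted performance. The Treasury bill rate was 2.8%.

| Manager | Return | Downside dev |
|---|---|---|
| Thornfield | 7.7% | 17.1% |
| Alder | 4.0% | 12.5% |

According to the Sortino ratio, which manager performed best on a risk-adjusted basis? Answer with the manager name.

Thornfield

Thornfield: Sortino ratio = (7.7% − 2.8%) / 17.1% = 0.287
Alder: Sortino ratio = (4.0% − 2.8%) / 12.5% = 0.096
Highest: Thornfield (0.287).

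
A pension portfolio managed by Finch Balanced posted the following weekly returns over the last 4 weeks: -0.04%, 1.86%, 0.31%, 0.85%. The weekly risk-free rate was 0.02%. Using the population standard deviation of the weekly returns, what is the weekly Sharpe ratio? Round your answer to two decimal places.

r̄ = (-0.04 + 1.86 + 0.31 + 0.85) / 4 = 0.7450%
Σ(r − r̄)² = (-0.04 − 0.7450)² + (1.86 − 0.7450)² + (0.31 − 0.7450)² + … = 2.0597
σ = √[2.0597 / 4] = 0.7176%
Sharpe = (r̄ − rf) / σ = (0.7450 − 0.02) / 0.7176 = 0.7250 / 0.7176 = 1.0103

1.01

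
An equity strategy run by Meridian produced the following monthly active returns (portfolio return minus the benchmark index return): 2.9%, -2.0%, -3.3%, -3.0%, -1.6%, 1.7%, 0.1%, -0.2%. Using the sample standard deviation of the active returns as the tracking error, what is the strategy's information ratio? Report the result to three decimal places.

-0.306

r̄ = (2.9 − 2 − 3.3 − 3 − 1.6 + 1.7 + 0.1 − 0.2) / 8 = -5.40 / 8 = -0.6750%
Sample σ = √[Σ(r − r̄)² / 7] = √[34.1550 / 7] = √4.8793 = 2.2089%
IR = r̄ / tracking error = -0.6750 / 2.2089 = -0.3056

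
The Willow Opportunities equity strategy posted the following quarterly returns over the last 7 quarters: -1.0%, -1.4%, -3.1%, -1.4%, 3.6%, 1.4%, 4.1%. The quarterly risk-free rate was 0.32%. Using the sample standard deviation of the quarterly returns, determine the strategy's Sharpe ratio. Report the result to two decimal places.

0.00

r̄ = (-1 − 1.4 − 3.1 − 1.4 + 3.6 + 1.4 + 4.1) / 7 = 2.20 / 7 = 0.3143%
Σ(r − r̄)² = 45.5686; sample σ = √(45.5686/6) = 2.7559%
Sharpe = (r̄ − rf) / σ = (0.3143 − 0.32) / 2.7559 = -0.0057 / 2.7559 = -0.0021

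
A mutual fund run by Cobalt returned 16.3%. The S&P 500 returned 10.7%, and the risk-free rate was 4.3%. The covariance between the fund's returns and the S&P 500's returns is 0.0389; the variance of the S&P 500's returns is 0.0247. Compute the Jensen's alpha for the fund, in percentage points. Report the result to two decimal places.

β = Cov / Var = 0.0389 / 0.0247 = 1.5749
E[R] = Rf + β(Rm − Rf) = 4.3% + 1.5749 × (10.7% − 4.3%) = 14.3794%
α = Rp − E[R] = 16.3% − 14.3794% = 1.9206

1.92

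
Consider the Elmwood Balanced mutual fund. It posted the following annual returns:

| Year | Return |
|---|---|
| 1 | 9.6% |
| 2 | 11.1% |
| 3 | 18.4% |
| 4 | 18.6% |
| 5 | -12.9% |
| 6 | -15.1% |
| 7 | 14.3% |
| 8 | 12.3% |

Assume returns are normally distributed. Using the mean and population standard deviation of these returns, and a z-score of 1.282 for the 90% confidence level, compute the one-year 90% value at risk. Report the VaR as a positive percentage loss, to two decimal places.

9.01

Mean return r̄ = 56.30 / 8 = 7.0375%
Σ(r − r̄)² = (9.6 − 7.0375)² + (11.1 − 7.0375)² + (18.4 − 7.0375)² + … = 1253.8788
population σ = √(1253.8788 / 8) = √156.7349 = 12.5194%
VaR = −(r̄ − z·σ) = −(7.0375 − 1.282 × 12.5194) = −(-9.0124) = 9.0124%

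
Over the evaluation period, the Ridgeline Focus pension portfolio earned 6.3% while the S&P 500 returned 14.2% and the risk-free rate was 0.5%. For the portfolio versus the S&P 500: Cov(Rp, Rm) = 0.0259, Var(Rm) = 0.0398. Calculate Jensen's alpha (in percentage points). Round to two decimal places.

β = Cov / Var = 0.0259 / 0.0398 = 0.6508
E[R] = Rf + β(Rm − Rf) = 0.5% + 0.6508 × (14.2% − 0.5%) = 9.4160%
α = Rp − E[R] = 6.3% − 9.4160% = -3.1160

-3.12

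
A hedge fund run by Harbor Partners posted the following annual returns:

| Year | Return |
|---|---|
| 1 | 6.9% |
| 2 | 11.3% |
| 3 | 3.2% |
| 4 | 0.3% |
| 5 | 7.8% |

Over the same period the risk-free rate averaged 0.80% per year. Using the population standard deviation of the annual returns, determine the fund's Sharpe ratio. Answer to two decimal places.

r̄ = (6.9 + 11.3 + 3.2 + 0.3 + 7.8) / 5 = 29.50 / 5 = 5.9000%
Population σ = √[Σ(r − r̄)² / 5] = √[72.4200 / 5] = √14.4840 = 3.8058%
Sharpe = (r̄ − rf) / σ = (5.9000 − 0.8) / 3.8058 = 5.1000 / 3.8058 = 1.3401

1.34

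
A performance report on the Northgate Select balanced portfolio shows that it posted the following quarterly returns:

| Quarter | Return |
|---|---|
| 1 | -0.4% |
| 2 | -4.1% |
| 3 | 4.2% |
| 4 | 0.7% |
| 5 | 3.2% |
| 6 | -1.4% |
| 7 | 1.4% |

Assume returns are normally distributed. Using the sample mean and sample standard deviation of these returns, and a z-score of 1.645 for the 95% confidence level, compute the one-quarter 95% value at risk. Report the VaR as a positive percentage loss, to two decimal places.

r̄ = (-0.4 − 4.1 + 4.2 + 0.7 + 3.2 − 1.4 + 1.4) / 7 = 3.60 / 7 = 0.5143%
Σ(r − r̄)² = (-0.4 − 0.5143)² + (-4.1 − 0.5143)² + … = 47.4086
sample σ = √(47.4086 / 6) = √7.9014 = 2.8109%
VaR = −(r̄ − z·σ) = −(0.5143 − 1.645 × 2.8109) = −(-4.1096) = 4.1096%

4.11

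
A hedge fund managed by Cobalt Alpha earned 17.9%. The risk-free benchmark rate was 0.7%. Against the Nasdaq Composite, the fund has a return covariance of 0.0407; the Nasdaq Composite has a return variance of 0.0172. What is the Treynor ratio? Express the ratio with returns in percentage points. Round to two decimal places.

β = Cov / Var = 0.0407 / 0.0172 = 2.3663
Treynor = (Rp − Rf) / β = (17.9% − 0.7%) / 2.3663 = 17.20 / 2.3663 = 7.2687

7.27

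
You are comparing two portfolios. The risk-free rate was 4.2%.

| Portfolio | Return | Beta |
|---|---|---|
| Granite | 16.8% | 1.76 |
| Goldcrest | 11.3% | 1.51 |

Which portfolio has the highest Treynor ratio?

Granite

Granite: Treynor = (16.8% − 4.2%) / 1.76 = 7.159
Goldcrest: Treynor = (11.3% − 4.2%) / 1.51 = 4.702
Highest: Granite (7.159).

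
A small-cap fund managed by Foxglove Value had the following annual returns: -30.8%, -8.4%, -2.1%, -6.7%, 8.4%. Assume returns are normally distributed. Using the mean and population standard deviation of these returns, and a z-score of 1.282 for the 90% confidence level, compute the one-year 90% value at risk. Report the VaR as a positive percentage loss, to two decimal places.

μ = (-30.8 − 8.4 − 2.1 − 6.7 + 8.4) / 5 = -7.9200%
Σ(r − μ)² = 825.4280; population σ = √(825.4280/5) = 12.8486%
VaR = −(μ − z·σ) = −(-7.9200 − 1.282 × 12.8486) = −(-24.3919) = 24.3919%

24.39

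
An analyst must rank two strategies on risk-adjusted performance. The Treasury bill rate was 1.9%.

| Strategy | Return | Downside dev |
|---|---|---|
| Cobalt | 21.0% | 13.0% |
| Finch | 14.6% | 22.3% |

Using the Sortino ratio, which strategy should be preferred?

Cobalt

Cobalt: Sortino ratio = (21.0% − 1.9%) / 13.0% = 1.469
Finch: Sortino ratio = (14.6% − 1.9%) / 22.3% = 0.570
Highest: Cobalt (1.469).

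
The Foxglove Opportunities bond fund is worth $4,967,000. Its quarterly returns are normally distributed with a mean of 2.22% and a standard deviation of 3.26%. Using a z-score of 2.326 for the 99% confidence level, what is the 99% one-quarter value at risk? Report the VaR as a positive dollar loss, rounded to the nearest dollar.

Return at the 99% tail: μ − z·σ = 2.22% − 2.326 × 3.26% = 2.22 − 7.58276 = -5.36276%
VaR = −(-5.36276%) × $4,967,000 = 5.36276% × $4,967,000 = $266,368

$266,368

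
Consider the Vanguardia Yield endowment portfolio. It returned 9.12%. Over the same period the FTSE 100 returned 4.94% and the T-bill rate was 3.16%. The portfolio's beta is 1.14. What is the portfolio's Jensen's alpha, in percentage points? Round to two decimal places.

CAPM expected return = Rf + β(Rm − Rf) = 3.16% + 1.14 × (4.94% − 3.16%) = 3.16 + 1.14 × 1.78 = 5.1892%
Jensen's α = Rp − E[R] = 9.12% − 5.1892% = 3.9308

3.93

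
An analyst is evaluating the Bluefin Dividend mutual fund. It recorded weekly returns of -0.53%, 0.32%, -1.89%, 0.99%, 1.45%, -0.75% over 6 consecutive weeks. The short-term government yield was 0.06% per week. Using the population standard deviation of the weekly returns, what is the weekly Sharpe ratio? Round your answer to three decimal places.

-0.114

Mean return r̄ = -0.410 / 6 = -0.0683%
Σ(r − r̄)² = (-0.53 − (-0.0683))² + (0.32 − (-0.0683))² + … = 7.5725
population σ = √(7.5725 / 6) = √1.2621 = 1.1234%
Sharpe = (r̄ − rf) / σ = (-0.0683 − 0.06) / 1.1234 = -0.1283 / 1.1234 = -0.1142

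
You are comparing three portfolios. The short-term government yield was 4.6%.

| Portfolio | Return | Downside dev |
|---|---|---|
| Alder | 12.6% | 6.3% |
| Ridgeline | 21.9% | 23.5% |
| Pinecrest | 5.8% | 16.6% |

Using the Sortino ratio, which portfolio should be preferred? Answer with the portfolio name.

Alder

Alder: Sortino ratio = (12.6% − 4.6%) / 6.3% = 1.270
Ridgeline: Sortino ratio = (21.9% − 4.6%) / 23.5% = 0.736
Pinecrest: Sortino ratio = (5.8% − 4.6%) / 16.6% = 0.072
Highest: Alder (1.270).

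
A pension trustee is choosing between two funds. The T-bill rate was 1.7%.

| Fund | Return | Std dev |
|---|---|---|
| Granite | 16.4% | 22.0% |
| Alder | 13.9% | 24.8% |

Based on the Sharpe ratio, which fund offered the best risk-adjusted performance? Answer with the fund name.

Granite: Sharpe ratio = (16.4% − 1.7%) / 22.0% = 0.668
Alder: Sharpe ratio = (13.9% − 1.7%) / 24.8% = 0.492
Highest: Granite (0.668).

Granite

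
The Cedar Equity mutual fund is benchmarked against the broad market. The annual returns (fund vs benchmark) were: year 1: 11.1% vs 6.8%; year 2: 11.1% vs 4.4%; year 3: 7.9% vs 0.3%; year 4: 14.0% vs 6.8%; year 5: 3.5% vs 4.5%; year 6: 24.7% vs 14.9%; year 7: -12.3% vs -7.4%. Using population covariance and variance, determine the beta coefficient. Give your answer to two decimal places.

1.57

r̄p = 8.5714%,  r̄m = 4.3286%
Cov = Σ(rp − r̄p)(rm − r̄m) / 7 = 62.4251
Var(rm) = Σ(rm − r̄m)² / 7 = 39.6849
β = Cov / Var = 62.4251 / 39.6849 = 1.5730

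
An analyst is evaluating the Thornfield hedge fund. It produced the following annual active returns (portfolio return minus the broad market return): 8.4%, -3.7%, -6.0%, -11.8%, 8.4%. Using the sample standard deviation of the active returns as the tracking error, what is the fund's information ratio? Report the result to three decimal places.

-0.104

μ = (8.4 − 3.7 − 6 − 11.8 + 8.4) / 5 = -4.70 / 5 = -0.9400%
Sample std dev = √[325.6320 / 4] = 9.0226%
IR = μ / tracking error = -0.9400 / 9.0226 = -0.1042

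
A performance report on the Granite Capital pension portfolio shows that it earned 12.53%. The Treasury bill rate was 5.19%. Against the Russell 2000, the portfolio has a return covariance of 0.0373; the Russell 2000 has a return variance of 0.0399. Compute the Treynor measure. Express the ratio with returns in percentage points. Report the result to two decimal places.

β = Cov / Var = 0.0373 / 0.0399 = 0.9348
Treynor = (Rp − Rf) / β = (12.53% − 5.19%) / 0.9348 = 7.34 / 0.9348 = 7.8519

7.85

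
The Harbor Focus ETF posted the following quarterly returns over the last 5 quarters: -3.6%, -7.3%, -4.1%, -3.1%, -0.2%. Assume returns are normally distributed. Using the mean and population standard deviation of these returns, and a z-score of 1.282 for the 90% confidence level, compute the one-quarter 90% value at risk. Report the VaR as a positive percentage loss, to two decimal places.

Mean return r̄ = -18.30 / 5 = -3.6600%
Population σ = √[Σ(r − r̄)² / 5] = √[25.7320 / 5] = √5.1464 = 2.2686%
VaR = −(r̄ − z·σ) = −(-3.6600 − 1.282 × 2.2686) = −(-6.5683) = 6.5683%

6.57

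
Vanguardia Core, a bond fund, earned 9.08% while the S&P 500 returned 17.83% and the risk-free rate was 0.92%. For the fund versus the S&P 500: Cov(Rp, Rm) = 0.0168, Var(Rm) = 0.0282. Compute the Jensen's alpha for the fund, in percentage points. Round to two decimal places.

-1.91

β = Cov / Var = 0.0168 / 0.0282 = 0.5957
E[R] = Rf + β(Rm − Rf) = 0.92% + 0.5957 × (17.83% − 0.92%) = 10.9933%
α = Rp − E[R] = 9.08% − 10.9933% = -1.9133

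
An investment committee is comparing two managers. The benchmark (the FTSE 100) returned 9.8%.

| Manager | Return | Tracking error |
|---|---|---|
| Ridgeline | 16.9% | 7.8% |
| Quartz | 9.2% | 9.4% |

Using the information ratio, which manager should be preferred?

Ridgeline

Ridgeline: IR = (16.9% − 9.8%) / 7.8% = 0.910
Quartz: IR = (9.2% − 9.8%) / 9.4% = -0.064
Highest: Ridgeline (0.910).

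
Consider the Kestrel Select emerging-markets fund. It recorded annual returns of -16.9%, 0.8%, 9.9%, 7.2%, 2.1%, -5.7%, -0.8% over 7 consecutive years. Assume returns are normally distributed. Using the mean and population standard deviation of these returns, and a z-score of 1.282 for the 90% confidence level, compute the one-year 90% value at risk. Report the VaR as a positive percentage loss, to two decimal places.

r̄ = (-16.9 + 0.8 + 9.9 + 7.2 + 2.1 − 5.7 − 0.8) / 7 = -3.40 / 7 = -0.4857%
Σ(r − r̄)² = (-16.9 − (-0.4857))² + (0.8 − (-0.4857))² + … = 471.9886
population σ = √(471.9886 / 7) = √67.4269 = 8.2114%
VaR = −(r̄ − z·σ) = −(-0.4857 − 1.282 × 8.2114) = −(-11.0127) = 11.0127%

11.01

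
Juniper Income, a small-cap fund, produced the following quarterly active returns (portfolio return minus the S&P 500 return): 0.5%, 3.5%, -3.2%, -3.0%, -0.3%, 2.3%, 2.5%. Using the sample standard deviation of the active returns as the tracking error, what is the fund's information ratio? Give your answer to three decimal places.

0.123

Mean return μ = 2.30 / 7 = 0.3286%
Σ(r − μ)² = 42.6143; sample σ = √(42.6143/6) = 2.6650%
IR = μ / tracking error = 0.3286 / 2.6650 = 0.1233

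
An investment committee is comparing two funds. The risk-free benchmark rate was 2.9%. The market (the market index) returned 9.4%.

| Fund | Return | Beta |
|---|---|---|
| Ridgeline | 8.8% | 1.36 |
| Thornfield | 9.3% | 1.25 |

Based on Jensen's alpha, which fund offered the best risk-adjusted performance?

Thornfield

Ridgeline: α = 8.8% − [2.9% + 1.36 × (9.4% − 2.9%)] = -2.940
Thornfield: α = 9.3% − [2.9% + 1.25 × (9.4% − 2.9%)] = -1.725
Highest: Thornfield (-1.725).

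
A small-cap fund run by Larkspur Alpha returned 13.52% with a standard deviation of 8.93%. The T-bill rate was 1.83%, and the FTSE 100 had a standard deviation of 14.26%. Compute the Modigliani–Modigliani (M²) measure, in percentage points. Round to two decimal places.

Sharpe = (Rp − Rf) / σp = (13.52% − 1.83%) / 8.93% = 1.3091
M² = Rf + Sharpe × σm = 1.83% + 1.3091 × 14.26% = 20.4978%

20.50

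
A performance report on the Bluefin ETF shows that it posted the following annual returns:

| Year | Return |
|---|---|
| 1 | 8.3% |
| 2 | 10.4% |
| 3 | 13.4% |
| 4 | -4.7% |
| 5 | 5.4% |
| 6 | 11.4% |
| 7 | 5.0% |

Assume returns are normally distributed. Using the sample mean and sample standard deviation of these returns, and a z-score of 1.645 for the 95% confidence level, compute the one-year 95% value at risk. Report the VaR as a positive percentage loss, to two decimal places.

r̄ = (8.3 + 10.4 + 13.4 − 4.7 + 5.4 + 11.4 + 5) / 7 = 7.0286%
Sample σ = √[Σ(r − r̄)² / 6] = √[217.0143 / 6] = √36.1691 = 6.0141%
VaR = −(r̄ − z·σ) = −(7.0286 − 1.645 × 6.0141) = −(-2.8646) = 2.8646%

2.86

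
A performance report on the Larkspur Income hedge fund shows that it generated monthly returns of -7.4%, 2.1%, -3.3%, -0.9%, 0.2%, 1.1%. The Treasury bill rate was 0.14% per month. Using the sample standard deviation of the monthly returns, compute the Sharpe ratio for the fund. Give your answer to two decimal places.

μ = (-7.4 + 2.1 − 3.3 − 0.9 + 0.2 + 1.1) / 6 = -1.3667%
Sample σ = √[Σ(r − μ)² / 5] = √[60.9133 / 5] = √12.1827 = 3.4904%
Sharpe = (μ − rf) / σ = (-1.3667 − 0.14) / 3.4904 = -1.5067 / 3.4904 = -0.4317

-0.43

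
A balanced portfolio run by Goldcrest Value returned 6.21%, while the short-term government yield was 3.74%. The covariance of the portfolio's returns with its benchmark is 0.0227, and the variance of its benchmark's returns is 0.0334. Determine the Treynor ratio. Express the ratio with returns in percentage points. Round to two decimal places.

3.63

β = Cov / Var = 0.0227 / 0.0334 = 0.6796
Treynor = (Rp − Rf) / β = (6.21% − 3.74%) / 0.6796 = 2.47 / 0.6796 = 3.6345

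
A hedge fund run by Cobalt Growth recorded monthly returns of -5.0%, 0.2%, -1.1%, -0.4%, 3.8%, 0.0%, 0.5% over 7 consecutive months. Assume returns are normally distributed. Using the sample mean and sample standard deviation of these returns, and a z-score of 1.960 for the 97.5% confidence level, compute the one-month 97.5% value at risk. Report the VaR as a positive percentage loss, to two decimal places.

Mean return r̄ = -2.00 / 7 = -0.2857%
Σ(r − r̄)² = (-5 − (-0.2857))² + (0.2 − (-0.2857))² + (-1.1 − (-0.2857))² + … = 40.5286
sample σ = √(40.5286 / 6) = √6.7548 = 2.5990%
VaR = −(r̄ − z·σ) = −(-0.2857 − 1.960 × 2.5990) = −(-5.3797) = 5.3797%

5.38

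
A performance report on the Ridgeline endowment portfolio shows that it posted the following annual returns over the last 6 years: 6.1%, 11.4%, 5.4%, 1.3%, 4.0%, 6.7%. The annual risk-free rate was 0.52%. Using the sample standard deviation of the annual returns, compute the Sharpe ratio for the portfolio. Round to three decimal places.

1.584

μ = (6.1 + 11.4 + 5.4 + 1.3 + 4 + 6.7) / 6 = 5.8167%
Σ(r − μ)² = (6.1 − 5.8167)² + (11.4 − 5.8167)² + … = 55.9083
σ = √[55.9083 / 5] = 3.3439%
Sharpe = (μ − rf) / σ = (5.8167 − 0.52) / 3.3439 = 5.2967 / 3.3439 = 1.5840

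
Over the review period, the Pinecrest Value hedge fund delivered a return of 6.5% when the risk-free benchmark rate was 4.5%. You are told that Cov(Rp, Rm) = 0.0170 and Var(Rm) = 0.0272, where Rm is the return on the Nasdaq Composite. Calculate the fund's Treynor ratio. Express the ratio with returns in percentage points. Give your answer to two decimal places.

3.20

β = Cov / Var = 0.0170 / 0.0272 = 0.6250
Treynor = (Rp − Rf) / β = (6.5% − 4.5%) / 0.6250 = 2.00 / 0.6250 = 3.2000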